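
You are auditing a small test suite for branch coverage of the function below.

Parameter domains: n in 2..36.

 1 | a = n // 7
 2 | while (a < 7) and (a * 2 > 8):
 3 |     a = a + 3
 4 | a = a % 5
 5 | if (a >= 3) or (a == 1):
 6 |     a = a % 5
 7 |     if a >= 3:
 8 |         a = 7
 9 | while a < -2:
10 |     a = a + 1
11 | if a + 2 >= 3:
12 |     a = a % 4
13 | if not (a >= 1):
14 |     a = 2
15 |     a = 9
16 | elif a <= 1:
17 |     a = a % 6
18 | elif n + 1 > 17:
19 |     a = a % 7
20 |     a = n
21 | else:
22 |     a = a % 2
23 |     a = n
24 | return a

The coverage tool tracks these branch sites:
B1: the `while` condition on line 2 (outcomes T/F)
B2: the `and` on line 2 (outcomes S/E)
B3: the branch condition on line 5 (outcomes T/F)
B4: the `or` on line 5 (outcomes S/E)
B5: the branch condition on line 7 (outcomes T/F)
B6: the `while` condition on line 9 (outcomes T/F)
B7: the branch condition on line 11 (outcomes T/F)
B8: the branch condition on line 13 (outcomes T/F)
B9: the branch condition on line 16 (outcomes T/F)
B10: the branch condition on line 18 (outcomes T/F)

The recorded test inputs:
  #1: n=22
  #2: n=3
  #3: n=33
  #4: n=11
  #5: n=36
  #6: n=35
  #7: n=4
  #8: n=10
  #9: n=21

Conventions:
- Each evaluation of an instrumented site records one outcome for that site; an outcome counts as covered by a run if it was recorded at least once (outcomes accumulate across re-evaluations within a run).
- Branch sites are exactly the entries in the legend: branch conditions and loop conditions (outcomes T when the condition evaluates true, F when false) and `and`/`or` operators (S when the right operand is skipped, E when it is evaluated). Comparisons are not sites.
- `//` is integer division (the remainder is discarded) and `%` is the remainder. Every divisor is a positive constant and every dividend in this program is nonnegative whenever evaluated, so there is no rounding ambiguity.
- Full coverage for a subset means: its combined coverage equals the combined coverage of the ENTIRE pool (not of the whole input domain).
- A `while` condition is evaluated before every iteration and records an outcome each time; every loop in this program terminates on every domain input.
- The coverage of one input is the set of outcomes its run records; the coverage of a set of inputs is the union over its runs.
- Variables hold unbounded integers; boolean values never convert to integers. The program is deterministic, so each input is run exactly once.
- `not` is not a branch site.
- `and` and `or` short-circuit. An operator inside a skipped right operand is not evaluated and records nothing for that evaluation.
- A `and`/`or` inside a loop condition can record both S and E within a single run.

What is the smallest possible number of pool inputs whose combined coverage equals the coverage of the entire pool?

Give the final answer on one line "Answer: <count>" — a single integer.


test 1 (n=22) fires B2->E, B1->F, B4->S, B3->T, B5->T, B6->F, B7->T, B8->F, B9->F, B10->T; hits B1=F, B2=E, B3=T, B4=S, B5=T, B6=F, B7=T, B8=F, B9=F, B10=T
test 2 (n=3) fires B2->E, B1->F, B4->E, B3->F, B6->F, B7->F, B8->T; hits B1=F, B2=E, B3=F, B4=E, B6=F, B7=F, B8=T
test 3 (n=33) fires B2->E, B1->F, B4->S, B3->T, B5->T, B6->F, B7->T, B8->F, B9->F, B10->T; hits B1=F, B2=E, B3=T, B4=S, B5=T, B6=F, B7=T, B8=F, B9=F, B10=T
test 4 (n=11) fires B2->E, B1->F, B4->E, B3->T, B5->F, B6->F, B7->T, B8->F, B9->T; hits B1=F, B2=E, B3=T, B4=E, B5=F, B6=F, B7=T, B8=F, B9=T
test 5 (n=36) fires B2->E, B1->T, B2->S, B1->F, B4->S, B3->T, B5->T, B6->F, B7->T, B8->F, B9->F, B10->T; hits B1=T, B1=F, B2=S, B2=E, B3=T, B4=S, B5=T, B6=F, B7=T, B8=F, B9=F, B10=T
test 6 (n=35) fires B2->E, B1->T, B2->S, B1->F, B4->S, B3->T, B5->T, B6->F, B7->T, B8->F, B9->F, B10->T; hits B1=T, B1=F, B2=S, B2=E, B3=T, B4=S, B5=T, B6=F, B7=T, B8=F, B9=F, B10=T
test 7 (n=4) fires B2->E, B1->F, B4->E, B3->F, B6->F, B7->F, B8->T; hits B1=F, B2=E, B3=F, B4=E, B6=F, B7=F, B8=T
test 8 (n=10) fires B2->E, B1->F, B4->E, B3->T, B5->F, B6->F, B7->T, B8->F, B9->T; hits B1=F, B2=E, B3=T, B4=E, B5=F, B6=F, B7=T, B8=F, B9=T
test 9 (n=21) fires B2->E, B1->F, B4->S, B3->T, B5->T, B6->F, B7->T, B8->F, B9->F, B10->T; hits B1=F, B2=E, B3=T, B4=S, B5=T, B6=F, B7=T, B8=F, B9=F, B10=T
pool-wide coverage (18 outcomes): B1=T, B1=F, B2=S, B2=E, B3=T, B3=F, B4=S, B4=E, B5=T, B5=F, B6=F, B7=T, B7=F, B8=T, B8=F, B9=T, B9=F, B10=T
every size-1 subset falls short of the 18 outcomes (best: 12/18)
every size-2 subset falls short of the 18 outcomes (best: 16/18)
at size 3, {2, 4, 5} reaches all 18 outcomes; every lexicographically earlier size-3 subset fails
Answer: 3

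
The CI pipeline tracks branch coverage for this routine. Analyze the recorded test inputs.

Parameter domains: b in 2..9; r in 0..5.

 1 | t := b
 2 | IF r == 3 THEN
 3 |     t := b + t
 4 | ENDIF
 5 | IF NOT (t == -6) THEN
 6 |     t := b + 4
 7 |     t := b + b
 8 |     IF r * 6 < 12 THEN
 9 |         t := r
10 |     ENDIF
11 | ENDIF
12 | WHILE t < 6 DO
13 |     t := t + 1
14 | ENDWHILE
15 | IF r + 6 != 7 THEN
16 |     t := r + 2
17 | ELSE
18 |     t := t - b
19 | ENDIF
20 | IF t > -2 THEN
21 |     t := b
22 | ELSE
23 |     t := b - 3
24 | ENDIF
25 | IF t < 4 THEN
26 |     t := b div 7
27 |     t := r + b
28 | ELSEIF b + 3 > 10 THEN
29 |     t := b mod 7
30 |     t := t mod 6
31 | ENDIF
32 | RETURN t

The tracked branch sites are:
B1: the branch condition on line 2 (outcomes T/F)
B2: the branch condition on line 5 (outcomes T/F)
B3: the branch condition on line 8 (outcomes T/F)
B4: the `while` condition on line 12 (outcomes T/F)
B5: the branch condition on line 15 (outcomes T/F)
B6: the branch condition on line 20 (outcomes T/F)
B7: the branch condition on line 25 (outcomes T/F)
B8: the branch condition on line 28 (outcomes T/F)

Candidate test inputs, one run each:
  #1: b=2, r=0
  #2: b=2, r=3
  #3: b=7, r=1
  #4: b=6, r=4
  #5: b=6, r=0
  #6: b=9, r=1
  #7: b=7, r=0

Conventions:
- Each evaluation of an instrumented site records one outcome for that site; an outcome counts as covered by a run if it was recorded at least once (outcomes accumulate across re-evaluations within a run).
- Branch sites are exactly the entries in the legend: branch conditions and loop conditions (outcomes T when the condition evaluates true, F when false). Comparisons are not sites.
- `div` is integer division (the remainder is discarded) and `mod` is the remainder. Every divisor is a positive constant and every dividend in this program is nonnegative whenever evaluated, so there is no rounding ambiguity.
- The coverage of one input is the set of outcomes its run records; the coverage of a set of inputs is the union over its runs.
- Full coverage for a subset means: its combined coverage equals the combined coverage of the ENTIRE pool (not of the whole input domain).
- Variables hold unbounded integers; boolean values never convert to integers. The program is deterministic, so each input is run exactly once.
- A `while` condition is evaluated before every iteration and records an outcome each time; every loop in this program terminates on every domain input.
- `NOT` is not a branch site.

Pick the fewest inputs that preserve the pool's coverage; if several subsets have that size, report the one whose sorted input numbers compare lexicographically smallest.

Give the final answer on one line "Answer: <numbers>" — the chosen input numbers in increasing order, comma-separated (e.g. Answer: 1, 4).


input #1 (b=2, r=0): events B1->F, B2->T, B3->T, B4->T, B4->T, B4->T, B4->T, B4->T, B4->T, B4->F, B5->T, B6->T, B7->T; covers B1=F, B2=T, B3=T, B4=T, B4=F, B5=T, B6=T, B7=T
input #2 (b=2, r=3): events B1->T, B2->T, B3->F, B4->T, B4->T, B4->F, B5->T, B6->T, B7->T; covers B1=T, B2=T, B3=F, B4=T, B4=F, B5=T, B6=T, B7=T
input #3 (b=7, r=1): events B1->F, B2->T, B3->T, B4->T, B4->T, B4->T, B4->T, B4->T, B4->F, B5->F, B6->T, B7->F, B8->F; covers B1=F, B2=T, B3=T, B4=T, B4=F, B5=F, B6=T, B7=F, B8=F
input #4 (b=6, r=4): events B1->F, B2->T, B3->F, B4->F, B5->T, B6->T, B7->F, B8->F; covers B1=F, B2=T, B3=F, B4=F, B5=T, B6=T, B7=F, B8=F
input #5 (b=6, r=0): events B1->F, B2->T, B3->T, B4->T, B4->T, B4->T, B4->T, B4->T, B4->T, B4->F, B5->T, B6->T, B7->F, B8->F; covers B1=F, B2=T, B3=T, B4=T, B4=F, B5=T, B6=T, B7=F, B8=F
input #6 (b=9, r=1): events B1->F, B2->T, B3->T, B4->T, B4->T, B4->T, B4->T, B4->T, B4->F, B5->F, B6->F, B7->F, B8->T; covers B1=F, B2=T, B3=T, B4=T, B4=F, B5=F, B6=F, B7=F, B8=T
input #7 (b=7, r=0): events B1->F, B2->T, B3->T, B4->T, B4->T, B4->T, B4->T, B4->T, B4->T, B4->F, B5->T, B6->T, B7->F, B8->F; covers B1=F, B2=T, B3=T, B4=T, B4=F, B5=T, B6=T, B7=F, B8=F
union over all inputs: B1=T, B1=F, B2=T, B3=T, B3=F, B4=T, B4=F, B5=T, B5=F, B6=T, B6=F, B7=T, B7=F, B8=T, B8=F (15 outcomes)
size 1 is not enough: best union over all size-1 subsets is 9/15
size 2 is not enough: best union over all size-2 subsets is 14/15
the canonical winner is {2, 3, 6}: size 3, full 15-outcome coverage, earliest index list among size-3 covers
Answer: 2, 3, 6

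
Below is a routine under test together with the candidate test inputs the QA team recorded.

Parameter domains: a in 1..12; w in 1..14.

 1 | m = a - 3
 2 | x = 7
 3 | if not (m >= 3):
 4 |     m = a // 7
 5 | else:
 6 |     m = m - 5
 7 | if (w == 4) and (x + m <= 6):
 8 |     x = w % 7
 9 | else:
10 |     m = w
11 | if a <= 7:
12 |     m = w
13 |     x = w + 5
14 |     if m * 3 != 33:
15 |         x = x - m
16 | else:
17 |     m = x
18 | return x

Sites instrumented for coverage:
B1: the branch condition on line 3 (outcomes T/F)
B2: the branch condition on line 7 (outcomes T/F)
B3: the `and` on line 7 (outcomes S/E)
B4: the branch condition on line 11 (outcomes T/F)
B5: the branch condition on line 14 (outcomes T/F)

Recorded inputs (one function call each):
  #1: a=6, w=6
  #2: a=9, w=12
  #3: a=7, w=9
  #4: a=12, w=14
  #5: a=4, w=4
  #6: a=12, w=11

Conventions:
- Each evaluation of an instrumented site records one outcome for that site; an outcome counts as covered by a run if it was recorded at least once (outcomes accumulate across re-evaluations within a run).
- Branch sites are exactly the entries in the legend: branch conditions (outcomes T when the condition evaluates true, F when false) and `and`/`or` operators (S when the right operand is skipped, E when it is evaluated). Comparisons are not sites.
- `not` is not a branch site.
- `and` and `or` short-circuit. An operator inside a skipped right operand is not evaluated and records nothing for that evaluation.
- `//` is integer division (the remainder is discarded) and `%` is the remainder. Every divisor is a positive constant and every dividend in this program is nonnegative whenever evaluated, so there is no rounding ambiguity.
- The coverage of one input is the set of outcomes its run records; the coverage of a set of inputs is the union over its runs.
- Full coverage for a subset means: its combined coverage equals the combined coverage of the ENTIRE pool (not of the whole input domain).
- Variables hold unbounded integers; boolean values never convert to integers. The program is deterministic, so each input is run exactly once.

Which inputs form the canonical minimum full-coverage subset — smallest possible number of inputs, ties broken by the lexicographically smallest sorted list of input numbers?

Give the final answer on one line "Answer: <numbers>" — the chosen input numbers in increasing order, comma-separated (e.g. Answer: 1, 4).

#1 (a=6, w=6) -> B1->F, B3->S, B2->F, B4->T, B5->T; covered: B1=F, B2=F, B3=S, B4=T, B5=T
#2 (a=9, w=12) -> B1->F, B3->S, B2->F, B4->F; covered: B1=F, B2=F, B3=S, B4=F
#3 (a=7, w=9) -> B1->F, B3->S, B2->F, B4->T, B5->T; covered: B1=F, B2=F, B3=S, B4=T, B5=T
#4 (a=12, w=14) -> B1->F, B3->S, B2->F, B4->F; covered: B1=F, B2=F, B3=S, B4=F
#5 (a=4, w=4) -> B1->T, B3->E, B2->F, B4->T, B5->T; covered: B1=T, B2=F, B3=E, B4=T, B5=T
#6 (a=12, w=11) -> B1->F, B3->S, B2->F, B4->F; covered: B1=F, B2=F, B3=S, B4=F
together the pool reaches 8 outcomes: B1=T, B1=F, B2=F, B3=S, B3=E, B4=T, B4=F, B5=T
no size-1 subset reaches all 8 outcomes (best union: 5/8)
the canonical winner is {2, 5}: size 2, full 8-outcome coverage, earliest index list among size-2 covers

Answer: 2, 5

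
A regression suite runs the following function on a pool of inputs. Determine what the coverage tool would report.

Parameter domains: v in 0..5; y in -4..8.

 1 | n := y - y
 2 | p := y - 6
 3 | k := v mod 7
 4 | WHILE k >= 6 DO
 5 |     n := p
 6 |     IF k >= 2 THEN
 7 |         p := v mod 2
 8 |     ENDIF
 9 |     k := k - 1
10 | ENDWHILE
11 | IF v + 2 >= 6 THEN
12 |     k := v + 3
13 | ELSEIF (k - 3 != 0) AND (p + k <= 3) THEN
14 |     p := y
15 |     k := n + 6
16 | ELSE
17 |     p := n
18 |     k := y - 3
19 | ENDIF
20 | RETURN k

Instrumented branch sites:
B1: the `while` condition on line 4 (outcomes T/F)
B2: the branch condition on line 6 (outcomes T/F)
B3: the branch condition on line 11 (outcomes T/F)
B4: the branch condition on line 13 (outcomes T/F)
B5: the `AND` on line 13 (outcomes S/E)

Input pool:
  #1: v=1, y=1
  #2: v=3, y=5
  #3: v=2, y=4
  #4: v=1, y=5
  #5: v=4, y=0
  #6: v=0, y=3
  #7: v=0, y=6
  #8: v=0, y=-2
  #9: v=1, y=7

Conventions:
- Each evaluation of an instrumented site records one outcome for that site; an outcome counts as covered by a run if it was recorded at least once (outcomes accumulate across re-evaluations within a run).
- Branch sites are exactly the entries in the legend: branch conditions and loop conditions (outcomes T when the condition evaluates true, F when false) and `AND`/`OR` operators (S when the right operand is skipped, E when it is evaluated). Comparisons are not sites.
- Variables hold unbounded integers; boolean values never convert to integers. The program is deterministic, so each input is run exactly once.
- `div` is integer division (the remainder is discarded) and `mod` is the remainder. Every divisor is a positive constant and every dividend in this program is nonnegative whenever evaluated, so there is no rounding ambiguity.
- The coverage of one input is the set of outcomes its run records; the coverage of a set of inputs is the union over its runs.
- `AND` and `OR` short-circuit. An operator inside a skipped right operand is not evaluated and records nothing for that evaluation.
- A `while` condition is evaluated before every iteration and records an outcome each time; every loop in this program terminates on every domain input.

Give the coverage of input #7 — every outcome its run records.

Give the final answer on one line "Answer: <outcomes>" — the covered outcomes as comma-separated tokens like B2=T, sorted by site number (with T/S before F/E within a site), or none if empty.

Event log for input #7 (v=0, y=6):
  B1->F, B3->F, B5->E, B4->T
collecting distinct outcomes: B1=F, B3=F, B4=T, B5=E

Answer: B1=F, B3=F, B4=T, B5=E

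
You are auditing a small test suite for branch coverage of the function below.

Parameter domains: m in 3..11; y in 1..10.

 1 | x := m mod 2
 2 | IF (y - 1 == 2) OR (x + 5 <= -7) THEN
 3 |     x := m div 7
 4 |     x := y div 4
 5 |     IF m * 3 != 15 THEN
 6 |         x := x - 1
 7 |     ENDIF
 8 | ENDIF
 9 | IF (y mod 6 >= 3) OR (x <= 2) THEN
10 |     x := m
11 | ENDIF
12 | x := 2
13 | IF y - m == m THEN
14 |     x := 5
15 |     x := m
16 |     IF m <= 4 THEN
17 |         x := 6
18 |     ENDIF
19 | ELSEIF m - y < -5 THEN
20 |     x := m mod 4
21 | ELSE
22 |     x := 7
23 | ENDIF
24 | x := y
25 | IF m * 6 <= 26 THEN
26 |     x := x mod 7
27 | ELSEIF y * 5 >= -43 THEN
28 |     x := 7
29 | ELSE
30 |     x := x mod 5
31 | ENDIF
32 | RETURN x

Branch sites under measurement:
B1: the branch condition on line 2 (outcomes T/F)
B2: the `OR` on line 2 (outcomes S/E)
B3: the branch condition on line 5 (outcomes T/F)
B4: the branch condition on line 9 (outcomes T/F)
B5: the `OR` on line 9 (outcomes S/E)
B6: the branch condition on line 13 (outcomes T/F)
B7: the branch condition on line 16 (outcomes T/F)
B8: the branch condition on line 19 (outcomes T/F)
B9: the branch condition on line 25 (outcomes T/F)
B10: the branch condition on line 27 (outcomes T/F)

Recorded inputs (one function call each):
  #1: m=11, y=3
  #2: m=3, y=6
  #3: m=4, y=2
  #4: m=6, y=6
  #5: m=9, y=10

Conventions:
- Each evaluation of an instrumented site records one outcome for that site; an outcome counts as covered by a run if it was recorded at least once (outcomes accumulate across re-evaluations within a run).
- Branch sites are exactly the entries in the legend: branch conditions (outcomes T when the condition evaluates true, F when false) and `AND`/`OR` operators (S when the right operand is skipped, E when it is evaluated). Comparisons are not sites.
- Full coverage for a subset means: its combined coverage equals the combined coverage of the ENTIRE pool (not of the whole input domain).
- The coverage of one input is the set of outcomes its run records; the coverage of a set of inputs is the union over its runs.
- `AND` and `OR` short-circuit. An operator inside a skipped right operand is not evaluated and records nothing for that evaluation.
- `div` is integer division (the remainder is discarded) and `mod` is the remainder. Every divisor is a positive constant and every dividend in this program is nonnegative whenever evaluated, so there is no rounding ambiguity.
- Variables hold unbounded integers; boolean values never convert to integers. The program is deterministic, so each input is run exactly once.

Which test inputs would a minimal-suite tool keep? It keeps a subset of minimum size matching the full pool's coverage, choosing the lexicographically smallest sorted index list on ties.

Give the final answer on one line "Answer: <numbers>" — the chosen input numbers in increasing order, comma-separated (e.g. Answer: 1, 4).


run #1 (m=11, y=3) runs B2->S, B1->T, B3->T, B5->S, B4->T, B6->F, B8->F, B9->F, B10->T; records B1=T, B2=S, B3=T, B4=T, B5=S, B6=F, B8=F, B9=F, B10=T
run #2 (m=3, y=6) runs B2->E, B1->F, B5->E, B4->T, B6->T, B7->T, B9->T; records B1=F, B2=E, B4=T, B5=E, B6=T, B7=T, B9=T
run #3 (m=4, y=2) runs B2->E, B1->F, B5->E, B4->T, B6->F, B8->F, B9->T; records B1=F, B2=E, B4=T, B5=E, B6=F, B8=F, B9=T
run #4 (m=6, y=6) runs B2->E, B1->F, B5->E, B4->T, B6->F, B8->F, B9->F, B10->T; records B1=F, B2=E, B4=T, B5=E, B6=F, B8=F, B9=F, B10=T
run #5 (m=9, y=10) runs B2->E, B1->F, B5->S, B4->T, B6->F, B8->F, B9->F, B10->T; records B1=F, B2=E, B4=T, B5=S, B6=F, B8=F, B9=F, B10=T
the full pool covers 15 outcomes: B1=T, B1=F, B2=S, B2=E, B3=T, B4=T, B5=S, B5=E, B6=T, B6=F, B7=T, B8=F, B9=T, B9=F, B10=T
checked all size-1 subsets: none covers 15 outcomes (max 9/15)
size 2: inputs {1, 2} cover all 15 outcomes, and no lexicographically smaller subset of this size does
Answer: 1, 2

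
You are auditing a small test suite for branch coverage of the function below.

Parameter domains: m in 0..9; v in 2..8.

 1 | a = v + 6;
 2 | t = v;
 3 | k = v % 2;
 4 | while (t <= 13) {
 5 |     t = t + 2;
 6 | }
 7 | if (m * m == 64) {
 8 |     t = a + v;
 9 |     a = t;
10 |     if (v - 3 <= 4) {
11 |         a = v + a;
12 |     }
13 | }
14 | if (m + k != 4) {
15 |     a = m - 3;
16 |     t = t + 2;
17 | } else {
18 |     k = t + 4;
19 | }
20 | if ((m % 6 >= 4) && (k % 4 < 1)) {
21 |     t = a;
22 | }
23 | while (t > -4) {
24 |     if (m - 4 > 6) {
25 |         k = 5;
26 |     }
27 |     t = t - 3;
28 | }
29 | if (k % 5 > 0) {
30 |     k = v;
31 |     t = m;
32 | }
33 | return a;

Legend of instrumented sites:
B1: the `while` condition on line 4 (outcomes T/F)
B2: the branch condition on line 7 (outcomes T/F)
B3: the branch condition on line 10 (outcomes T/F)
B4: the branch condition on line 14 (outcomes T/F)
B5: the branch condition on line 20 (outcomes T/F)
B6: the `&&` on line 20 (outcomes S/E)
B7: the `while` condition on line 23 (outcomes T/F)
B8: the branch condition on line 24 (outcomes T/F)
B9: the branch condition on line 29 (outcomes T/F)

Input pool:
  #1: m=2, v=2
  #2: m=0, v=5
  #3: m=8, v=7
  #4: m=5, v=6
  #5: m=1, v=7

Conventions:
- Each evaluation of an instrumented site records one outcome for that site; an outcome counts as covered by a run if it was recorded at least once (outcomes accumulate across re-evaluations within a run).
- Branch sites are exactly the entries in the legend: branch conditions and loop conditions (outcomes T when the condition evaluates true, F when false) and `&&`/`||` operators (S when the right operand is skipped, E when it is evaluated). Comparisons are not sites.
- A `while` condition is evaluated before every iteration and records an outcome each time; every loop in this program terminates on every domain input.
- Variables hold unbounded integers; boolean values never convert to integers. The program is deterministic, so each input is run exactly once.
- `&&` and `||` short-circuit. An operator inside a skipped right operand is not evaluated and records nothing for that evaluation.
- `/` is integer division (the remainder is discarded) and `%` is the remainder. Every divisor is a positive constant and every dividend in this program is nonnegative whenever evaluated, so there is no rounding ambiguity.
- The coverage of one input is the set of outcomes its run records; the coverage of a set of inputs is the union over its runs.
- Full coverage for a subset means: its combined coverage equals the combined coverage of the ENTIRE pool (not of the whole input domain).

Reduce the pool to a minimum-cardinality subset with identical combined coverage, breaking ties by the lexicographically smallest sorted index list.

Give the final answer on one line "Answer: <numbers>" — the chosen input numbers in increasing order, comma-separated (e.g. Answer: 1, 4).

input #1, m=2, v=2: events B1->T, B1->T, B1->T, B1->T, B1->T, B1->T, B1->F, B2->F, B4->T, B6->S, B5->F, B7->T, B8->F, B7->T, ...; outcomes B1=T, B1=F, B2=F, B4=T, B5=F, B6=S, B7=T, B7=F, B8=F, B9=F
input #2, m=0, v=5: events B1->T, B1->T, B1->T, B1->T, B1->T, B1->F, B2->F, B4->T, B6->S, B5->F, B7->T, B8->F, B7->T, B8->F, ...; outcomes B1=T, B1=F, B2=F, B4=T, B5=F, B6=S, B7=T, B7=F, B8=F, B9=T
input #3, m=8, v=7: events B1->T, B1->T, B1->T, B1->T, B1->F, B2->T, B3->T, B4->T, B6->S, B5->F, B7->T, B8->F, B7->T, B8->F, ...; outcomes B1=T, B1=F, B2=T, B3=T, B4=T, B5=F, B6=S, B7=T, B7=F, B8=F, B9=T
input #4, m=5, v=6: events B1->T, B1->T, B1->T, B1->T, B1->F, B2->F, B4->T, B6->E, B5->T, B7->T, B8->F, B7->T, B8->F, B7->F, ...; outcomes B1=T, B1=F, B2=F, B4=T, B5=T, B6=E, B7=T, B7=F, B8=F, B9=F
input #5, m=1, v=7: events B1->T, B1->T, B1->T, B1->T, B1->F, B2->F, B4->T, B6->S, B5->F, B7->T, B8->F, B7->T, B8->F, B7->T, ...; outcomes B1=T, B1=F, B2=F, B4=T, B5=F, B6=S, B7=T, B7=F, B8=F, B9=T
together the pool reaches 15 outcomes: B1=T, B1=F, B2=T, B2=F, B3=T, B4=T, B5=T, B5=F, B6=S, B6=E, B7=T, B7=F, B8=F, B9=T, B9=F
every size-1 subset falls short of the 15 outcomes (best: 11/15)
at size 2, {3, 4} reaches all 15 outcomes; every lexicographically earlier size-2 subset fails

Answer: 3, 4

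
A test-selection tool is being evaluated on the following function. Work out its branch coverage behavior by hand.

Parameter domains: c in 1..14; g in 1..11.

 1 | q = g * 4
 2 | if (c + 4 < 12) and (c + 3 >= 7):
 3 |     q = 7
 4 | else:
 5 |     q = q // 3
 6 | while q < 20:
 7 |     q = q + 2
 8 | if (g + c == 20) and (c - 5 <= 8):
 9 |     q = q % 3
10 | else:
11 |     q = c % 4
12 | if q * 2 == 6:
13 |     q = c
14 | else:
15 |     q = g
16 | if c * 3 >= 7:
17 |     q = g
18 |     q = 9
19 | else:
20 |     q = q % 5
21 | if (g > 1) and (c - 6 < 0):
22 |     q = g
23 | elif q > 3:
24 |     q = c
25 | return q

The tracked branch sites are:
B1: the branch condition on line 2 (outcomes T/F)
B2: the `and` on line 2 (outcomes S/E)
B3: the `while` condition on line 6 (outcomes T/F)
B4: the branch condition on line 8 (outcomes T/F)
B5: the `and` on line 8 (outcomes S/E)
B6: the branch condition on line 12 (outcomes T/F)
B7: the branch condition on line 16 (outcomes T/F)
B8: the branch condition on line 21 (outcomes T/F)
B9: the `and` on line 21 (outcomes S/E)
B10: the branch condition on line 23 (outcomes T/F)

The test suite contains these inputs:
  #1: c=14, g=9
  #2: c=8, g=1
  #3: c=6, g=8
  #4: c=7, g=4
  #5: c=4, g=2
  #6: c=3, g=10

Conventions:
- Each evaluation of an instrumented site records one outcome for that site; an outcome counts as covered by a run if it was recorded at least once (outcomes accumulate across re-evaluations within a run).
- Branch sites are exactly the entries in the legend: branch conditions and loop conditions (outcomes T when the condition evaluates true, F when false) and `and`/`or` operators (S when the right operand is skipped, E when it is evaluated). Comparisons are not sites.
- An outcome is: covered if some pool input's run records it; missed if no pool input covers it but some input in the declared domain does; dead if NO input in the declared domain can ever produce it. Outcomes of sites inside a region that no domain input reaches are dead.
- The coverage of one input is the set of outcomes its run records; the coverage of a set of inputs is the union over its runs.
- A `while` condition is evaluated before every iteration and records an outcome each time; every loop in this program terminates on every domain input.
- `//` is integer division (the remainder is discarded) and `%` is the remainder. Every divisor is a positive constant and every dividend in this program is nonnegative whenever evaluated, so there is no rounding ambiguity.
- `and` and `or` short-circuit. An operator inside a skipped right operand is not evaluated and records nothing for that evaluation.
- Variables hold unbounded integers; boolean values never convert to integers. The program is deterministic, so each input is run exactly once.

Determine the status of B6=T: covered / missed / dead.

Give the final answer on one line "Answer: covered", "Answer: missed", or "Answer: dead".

B6=T is recorded by pool input(s) 4, 6 -> covered

Answer: covered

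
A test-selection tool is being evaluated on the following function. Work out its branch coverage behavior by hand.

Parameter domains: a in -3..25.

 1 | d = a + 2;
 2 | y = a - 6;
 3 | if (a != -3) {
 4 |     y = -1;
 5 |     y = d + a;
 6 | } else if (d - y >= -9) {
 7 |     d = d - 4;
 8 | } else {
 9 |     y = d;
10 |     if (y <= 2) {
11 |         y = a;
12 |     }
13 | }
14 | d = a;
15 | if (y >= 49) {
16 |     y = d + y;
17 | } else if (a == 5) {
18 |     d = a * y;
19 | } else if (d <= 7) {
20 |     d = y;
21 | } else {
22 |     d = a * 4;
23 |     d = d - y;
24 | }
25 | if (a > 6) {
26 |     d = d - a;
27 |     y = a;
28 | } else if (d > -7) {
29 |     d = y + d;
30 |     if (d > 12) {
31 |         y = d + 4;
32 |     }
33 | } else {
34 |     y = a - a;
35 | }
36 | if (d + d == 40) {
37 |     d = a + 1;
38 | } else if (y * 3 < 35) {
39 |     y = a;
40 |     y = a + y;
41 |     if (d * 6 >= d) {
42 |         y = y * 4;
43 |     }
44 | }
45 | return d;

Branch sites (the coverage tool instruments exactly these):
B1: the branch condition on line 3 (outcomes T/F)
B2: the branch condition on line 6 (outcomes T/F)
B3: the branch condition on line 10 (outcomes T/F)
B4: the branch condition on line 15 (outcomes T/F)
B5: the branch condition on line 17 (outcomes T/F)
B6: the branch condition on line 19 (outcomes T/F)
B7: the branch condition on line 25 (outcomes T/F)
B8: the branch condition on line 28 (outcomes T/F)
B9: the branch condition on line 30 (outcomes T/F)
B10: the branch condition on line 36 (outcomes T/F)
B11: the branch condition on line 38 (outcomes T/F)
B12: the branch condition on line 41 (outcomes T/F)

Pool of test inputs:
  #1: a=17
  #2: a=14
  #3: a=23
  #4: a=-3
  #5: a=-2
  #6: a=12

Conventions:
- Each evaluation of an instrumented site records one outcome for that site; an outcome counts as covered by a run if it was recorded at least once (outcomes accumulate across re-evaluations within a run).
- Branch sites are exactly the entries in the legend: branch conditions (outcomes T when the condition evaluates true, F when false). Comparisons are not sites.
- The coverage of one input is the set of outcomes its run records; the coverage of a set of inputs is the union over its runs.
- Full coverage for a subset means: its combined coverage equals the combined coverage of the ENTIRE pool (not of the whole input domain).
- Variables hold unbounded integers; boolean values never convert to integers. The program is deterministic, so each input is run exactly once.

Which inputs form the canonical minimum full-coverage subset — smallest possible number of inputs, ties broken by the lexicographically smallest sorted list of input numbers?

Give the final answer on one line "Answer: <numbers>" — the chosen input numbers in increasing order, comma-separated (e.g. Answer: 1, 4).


test 1 (a=17) hits B1=T, B4=F, B5=F, B6=F, B7=T, B10=F, B11=F
test 2 (a=14) hits B1=T, B4=F, B5=F, B6=F, B7=T, B10=F, B11=F
test 3 (a=23) hits B1=T, B4=F, B5=F, B6=F, B7=T, B10=F, B11=F
test 4 (a=-3) hits B1=F, B2=T, B4=F, B5=F, B6=T, B7=F, B8=F, B10=F, B11=T, B12=F
test 5 (a=-2) hits B1=T, B4=F, B5=F, B6=T, B7=F, B8=T, B9=F, B10=F, B11=T, B12=F
test 6 (a=12) hits B1=T, B4=F, B5=F, B6=F, B7=T, B10=F, B11=F
pool-wide coverage (16 outcomes): B1=T, B1=F, B2=T, B4=F, B5=F, B6=T, B6=F, B7=T, B7=F, B8=T, B8=F, B9=F, B10=F, B11=T, B11=F, B12=F
checked all size-1 subsets: none covers 16 outcomes (max 10/16)
checked all size-2 subsets: none covers 16 outcomes (max 14/16)
size 3: inputs {1, 4, 5} cover all 16 outcomes, and no lexicographically smaller subset of this size does
Answer: 1, 4, 5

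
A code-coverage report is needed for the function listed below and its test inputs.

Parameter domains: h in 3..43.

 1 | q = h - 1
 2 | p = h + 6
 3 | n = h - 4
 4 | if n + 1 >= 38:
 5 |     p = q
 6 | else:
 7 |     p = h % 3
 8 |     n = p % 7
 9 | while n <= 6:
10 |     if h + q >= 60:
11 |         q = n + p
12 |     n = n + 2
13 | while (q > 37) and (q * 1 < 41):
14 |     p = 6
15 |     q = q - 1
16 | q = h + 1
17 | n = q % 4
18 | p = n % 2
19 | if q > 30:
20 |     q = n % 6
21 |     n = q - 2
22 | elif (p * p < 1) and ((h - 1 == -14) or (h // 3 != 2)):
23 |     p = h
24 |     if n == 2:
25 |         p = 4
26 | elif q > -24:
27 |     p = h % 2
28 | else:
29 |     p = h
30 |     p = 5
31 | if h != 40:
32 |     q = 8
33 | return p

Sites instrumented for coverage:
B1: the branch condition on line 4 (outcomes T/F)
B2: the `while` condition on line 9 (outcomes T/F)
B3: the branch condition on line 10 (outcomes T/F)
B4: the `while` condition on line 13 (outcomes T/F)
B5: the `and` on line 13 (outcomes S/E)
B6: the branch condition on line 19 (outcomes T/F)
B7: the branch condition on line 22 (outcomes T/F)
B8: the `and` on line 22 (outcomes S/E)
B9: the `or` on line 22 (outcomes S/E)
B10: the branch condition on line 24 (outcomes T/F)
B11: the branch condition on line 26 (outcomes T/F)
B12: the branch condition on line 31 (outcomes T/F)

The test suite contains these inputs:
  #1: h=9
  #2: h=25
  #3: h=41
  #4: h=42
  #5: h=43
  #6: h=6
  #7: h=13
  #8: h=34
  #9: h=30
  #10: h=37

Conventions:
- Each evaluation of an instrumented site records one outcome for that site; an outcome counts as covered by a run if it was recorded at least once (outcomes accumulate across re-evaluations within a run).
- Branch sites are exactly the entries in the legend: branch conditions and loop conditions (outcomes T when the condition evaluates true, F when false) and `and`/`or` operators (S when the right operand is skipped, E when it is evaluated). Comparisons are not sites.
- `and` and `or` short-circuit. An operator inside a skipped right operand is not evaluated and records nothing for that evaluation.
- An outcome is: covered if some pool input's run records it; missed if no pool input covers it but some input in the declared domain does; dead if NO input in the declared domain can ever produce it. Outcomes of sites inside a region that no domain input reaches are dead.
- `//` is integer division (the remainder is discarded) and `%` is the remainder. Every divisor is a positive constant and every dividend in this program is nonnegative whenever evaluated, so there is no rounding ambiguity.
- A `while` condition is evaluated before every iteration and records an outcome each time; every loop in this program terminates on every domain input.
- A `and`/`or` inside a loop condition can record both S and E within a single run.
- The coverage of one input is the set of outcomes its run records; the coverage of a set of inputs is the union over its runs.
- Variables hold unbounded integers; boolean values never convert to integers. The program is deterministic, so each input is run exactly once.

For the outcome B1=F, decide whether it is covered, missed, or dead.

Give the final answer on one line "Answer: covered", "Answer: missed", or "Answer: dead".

B1=F is recorded by pool input(s) 1, 2, 6, 7, 8, 9, 10 -> covered

Answer: covered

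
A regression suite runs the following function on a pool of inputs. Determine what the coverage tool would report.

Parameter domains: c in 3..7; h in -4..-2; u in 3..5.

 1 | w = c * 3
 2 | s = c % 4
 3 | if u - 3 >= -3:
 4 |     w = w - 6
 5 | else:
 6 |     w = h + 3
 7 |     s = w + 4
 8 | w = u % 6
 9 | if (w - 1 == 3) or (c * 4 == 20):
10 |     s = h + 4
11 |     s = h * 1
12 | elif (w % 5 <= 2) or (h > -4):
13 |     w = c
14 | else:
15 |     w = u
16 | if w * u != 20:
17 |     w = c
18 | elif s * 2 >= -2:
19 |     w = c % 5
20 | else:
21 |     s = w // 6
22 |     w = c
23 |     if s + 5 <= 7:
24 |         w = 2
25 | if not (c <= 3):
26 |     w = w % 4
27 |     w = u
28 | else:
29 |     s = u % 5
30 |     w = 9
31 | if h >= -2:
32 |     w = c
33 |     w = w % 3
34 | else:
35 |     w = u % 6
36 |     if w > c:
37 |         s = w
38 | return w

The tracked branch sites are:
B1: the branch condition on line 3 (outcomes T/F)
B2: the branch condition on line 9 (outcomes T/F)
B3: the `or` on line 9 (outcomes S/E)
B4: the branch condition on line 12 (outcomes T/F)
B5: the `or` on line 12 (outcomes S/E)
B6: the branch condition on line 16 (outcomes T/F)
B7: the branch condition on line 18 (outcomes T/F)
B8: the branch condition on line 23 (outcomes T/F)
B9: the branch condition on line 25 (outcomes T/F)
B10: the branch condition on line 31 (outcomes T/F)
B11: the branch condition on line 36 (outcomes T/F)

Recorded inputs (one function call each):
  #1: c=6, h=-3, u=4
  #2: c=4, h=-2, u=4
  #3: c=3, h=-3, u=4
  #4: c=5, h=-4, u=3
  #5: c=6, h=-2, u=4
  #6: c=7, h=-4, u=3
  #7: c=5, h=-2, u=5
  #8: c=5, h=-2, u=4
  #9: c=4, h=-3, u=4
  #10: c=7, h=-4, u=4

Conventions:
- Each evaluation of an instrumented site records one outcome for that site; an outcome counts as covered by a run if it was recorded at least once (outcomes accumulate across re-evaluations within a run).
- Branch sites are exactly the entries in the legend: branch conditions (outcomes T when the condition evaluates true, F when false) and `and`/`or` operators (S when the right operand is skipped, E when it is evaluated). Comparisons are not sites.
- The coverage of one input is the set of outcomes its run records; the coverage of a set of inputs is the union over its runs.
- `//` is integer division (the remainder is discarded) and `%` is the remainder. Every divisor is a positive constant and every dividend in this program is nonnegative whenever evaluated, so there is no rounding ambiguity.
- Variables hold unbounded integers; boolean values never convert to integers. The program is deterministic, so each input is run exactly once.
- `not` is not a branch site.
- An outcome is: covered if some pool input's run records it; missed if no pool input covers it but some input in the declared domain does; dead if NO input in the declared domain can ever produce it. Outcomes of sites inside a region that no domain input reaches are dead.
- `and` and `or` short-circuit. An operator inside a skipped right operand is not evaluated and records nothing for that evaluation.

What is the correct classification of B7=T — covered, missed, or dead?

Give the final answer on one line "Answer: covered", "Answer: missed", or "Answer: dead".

no pool input records B7=T
but domain input (c=4, h=-4, u=5) does record it -> reachable, so missed

Answer: missed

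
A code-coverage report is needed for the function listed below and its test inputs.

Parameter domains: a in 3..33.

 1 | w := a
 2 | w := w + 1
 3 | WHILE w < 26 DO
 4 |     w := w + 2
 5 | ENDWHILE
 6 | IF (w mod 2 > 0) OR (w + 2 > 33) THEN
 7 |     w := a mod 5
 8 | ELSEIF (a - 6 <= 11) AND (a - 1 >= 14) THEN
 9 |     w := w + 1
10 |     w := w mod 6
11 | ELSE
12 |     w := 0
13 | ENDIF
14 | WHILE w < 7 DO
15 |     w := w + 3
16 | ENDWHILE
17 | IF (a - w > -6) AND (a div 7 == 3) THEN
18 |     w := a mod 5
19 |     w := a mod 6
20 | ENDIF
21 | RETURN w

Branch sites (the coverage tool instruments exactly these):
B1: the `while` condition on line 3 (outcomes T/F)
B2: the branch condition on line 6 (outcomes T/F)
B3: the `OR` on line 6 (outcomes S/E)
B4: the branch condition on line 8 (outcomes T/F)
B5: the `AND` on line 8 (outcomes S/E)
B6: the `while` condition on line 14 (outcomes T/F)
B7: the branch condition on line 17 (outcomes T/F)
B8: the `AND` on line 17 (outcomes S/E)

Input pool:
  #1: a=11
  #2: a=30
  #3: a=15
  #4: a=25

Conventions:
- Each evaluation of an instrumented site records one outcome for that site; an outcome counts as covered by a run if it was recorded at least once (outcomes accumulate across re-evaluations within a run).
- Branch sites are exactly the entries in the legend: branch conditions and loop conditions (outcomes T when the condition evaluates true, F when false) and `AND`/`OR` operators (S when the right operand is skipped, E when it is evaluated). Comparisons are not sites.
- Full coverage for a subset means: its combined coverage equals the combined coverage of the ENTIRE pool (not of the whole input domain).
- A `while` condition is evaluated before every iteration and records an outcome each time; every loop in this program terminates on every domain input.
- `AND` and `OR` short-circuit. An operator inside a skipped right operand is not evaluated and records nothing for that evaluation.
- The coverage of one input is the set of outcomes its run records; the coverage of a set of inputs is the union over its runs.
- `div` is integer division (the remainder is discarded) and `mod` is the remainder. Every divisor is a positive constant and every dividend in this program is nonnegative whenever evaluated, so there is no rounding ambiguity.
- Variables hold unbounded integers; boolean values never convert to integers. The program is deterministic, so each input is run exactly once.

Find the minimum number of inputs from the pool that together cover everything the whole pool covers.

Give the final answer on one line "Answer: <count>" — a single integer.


run #1 (a=11) records B1=T, B1=F, B2=F, B3=E, B4=F, B5=E, B6=T, B6=F, B7=F, B8=E
run #2 (a=30) records B1=F, B2=T, B3=S, B6=T, B6=F, B7=F, B8=E
run #3 (a=15) records B1=T, B1=F, B2=F, B3=E, B4=T, B5=E, B6=T, B6=F, B7=F, B8=E
run #4 (a=25) records B1=F, B2=F, B3=E, B4=F, B5=S, B6=T, B6=F, B7=T, B8=E
together the pool reaches 15 outcomes: B1=T, B1=F, B2=T, B2=F, B3=S, B3=E, B4=T, B4=F, B5=S, B5=E, B6=T, B6=F, B7=T, B7=F, B8=E
no size-1 subset reaches all 15 outcomes (best union: 10/15)
no size-2 subset reaches all 15 outcomes (best union: 13/15)
size 3: inputs {2, 3, 4} cover all 15 outcomes, and no lexicographically smaller subset of this size does
Answer: 3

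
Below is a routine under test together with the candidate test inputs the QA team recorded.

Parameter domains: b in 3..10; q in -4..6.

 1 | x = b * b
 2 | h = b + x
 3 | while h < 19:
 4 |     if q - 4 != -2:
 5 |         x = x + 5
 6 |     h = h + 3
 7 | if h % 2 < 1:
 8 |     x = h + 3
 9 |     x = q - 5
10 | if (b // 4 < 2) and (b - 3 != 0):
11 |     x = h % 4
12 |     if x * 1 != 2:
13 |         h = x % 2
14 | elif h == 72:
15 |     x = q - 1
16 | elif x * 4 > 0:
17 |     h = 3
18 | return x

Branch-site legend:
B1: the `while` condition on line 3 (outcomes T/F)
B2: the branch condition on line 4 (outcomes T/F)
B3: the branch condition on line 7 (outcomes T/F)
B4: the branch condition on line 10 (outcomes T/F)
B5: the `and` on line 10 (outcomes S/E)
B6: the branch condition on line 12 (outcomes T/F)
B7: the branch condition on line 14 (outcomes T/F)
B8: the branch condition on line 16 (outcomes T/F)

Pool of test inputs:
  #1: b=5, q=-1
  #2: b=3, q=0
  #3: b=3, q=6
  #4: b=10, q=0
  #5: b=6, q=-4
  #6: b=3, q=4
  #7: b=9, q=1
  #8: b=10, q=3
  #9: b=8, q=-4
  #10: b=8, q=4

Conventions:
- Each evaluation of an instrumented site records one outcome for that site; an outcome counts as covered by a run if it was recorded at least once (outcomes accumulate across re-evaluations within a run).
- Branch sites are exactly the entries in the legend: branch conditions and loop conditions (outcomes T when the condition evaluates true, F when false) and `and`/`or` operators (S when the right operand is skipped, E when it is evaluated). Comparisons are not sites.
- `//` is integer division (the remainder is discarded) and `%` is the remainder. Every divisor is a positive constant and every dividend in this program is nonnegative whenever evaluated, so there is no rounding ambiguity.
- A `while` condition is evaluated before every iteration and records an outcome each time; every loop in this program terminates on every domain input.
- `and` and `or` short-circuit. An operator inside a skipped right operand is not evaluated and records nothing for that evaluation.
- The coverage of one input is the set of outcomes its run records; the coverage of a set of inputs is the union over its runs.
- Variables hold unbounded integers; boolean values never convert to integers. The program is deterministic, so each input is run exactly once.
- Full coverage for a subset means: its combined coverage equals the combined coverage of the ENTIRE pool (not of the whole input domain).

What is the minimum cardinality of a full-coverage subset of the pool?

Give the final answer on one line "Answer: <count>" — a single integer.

input #1, b=5, q=-1: events B1->F, B3->T, B5->E, B4->T, B6->F; outcomes B1=F, B3=T, B4=T, B5=E, B6=F
input #2, b=3, q=0: events B1->T, B2->T, B1->T, B2->T, B1->T, B2->T, B1->F, B3->F, B5->E, B4->F, B7->F, B8->T; outcomes B1=T, B1=F, B2=T, B3=F, B4=F, B5=E, B7=F, B8=T
input #3, b=3, q=6: events B1->T, B2->T, B1->T, B2->T, B1->T, B2->T, B1->F, B3->F, B5->E, B4->F, B7->F, B8->T; outcomes B1=T, B1=F, B2=T, B3=F, B4=F, B5=E, B7=F, B8=T
input #4, b=10, q=0: events B1->F, B3->T, B5->S, B4->F, B7->F, B8->F; outcomes B1=F, B3=T, B4=F, B5=S, B7=F, B8=F
input #5, b=6, q=-4: events B1->F, B3->T, B5->E, B4->T, B6->F; outcomes B1=F, B3=T, B4=T, B5=E, B6=F
input #6, b=3, q=4: events B1->T, B2->T, B1->T, B2->T, B1->T, B2->T, B1->F, B3->F, B5->E, B4->F, B7->F, B8->T; outcomes B1=T, B1=F, B2=T, B3=F, B4=F, B5=E, B7=F, B8=T
input #7, b=9, q=1: events B1->F, B3->T, B5->S, B4->F, B7->F, B8->F; outcomes B1=F, B3=T, B4=F, B5=S, B7=F, B8=F
input #8, b=10, q=3: events B1->F, B3->T, B5->S, B4->F, B7->F, B8->F; outcomes B1=F, B3=T, B4=F, B5=S, B7=F, B8=F
input #9, b=8, q=-4: events B1->F, B3->T, B5->S, B4->F, B7->T; outcomes B1=F, B3=T, B4=F, B5=S, B7=T
input #10, b=8, q=4: events B1->F, B3->T, B5->S, B4->F, B7->T; outcomes B1=F, B3=T, B4=F, B5=S, B7=T
together the pool reaches 14 outcomes: B1=T, B1=F, B2=T, B3=T, B3=F, B4=T, B4=F, B5=S, B5=E, B6=F, B7=T, B7=F, B8=T, B8=F
size 1 is not enough: best union over all size-1 subsets is 8/14
size 2 is not enough: best union over all size-2 subsets is 11/14
size 3 is not enough: best union over all size-3 subsets is 13/14
at size 4, {1, 2, 4, 9} reaches all 14 outcomes; every lexicographically earlier size-4 subset fails

Answer: 4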